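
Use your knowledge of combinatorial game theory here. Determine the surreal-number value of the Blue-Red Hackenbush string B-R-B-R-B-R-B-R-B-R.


Edges (from ground): B-R-B-R-B-R-B-R-B-R
By Berlekamp's sign-expansion rule, a Blue-Red Hackenbush stalk has the value of the surreal number whose sign sequence is the edge sequence with B -> + and R -> -.
Sign sequence: +-+-+-+-+-
Trace the sign expansion in the surreal number tree, starting from 0:
Edge 1: B (sign +) -> bounds (0, +inf), value = 1
Edge 2: R (sign -) -> bounds (0, 1), value = 1/2
Edge 3: B (sign +) -> bounds (1/2, 1), value = 3/4
Edge 4: R (sign -) -> bounds (1/2, 3/4), value = 5/8
Edge 5: B (sign +) -> bounds (5/8, 3/4), value = 11/16
Edge 6: R (sign -) -> bounds (5/8, 11/16), value = 21/32
Edge 7: B (sign +) -> bounds (21/32, 11/16), value = 43/64
Edge 8: R (sign -) -> bounds (21/32, 43/64), value = 85/128
Edge 9: B (sign +) -> bounds (85/128, 43/64), value = 171/256
Edge 10: R (sign -) -> bounds (85/128, 171/256), value = 341/512
Game value = 341/512

341/512


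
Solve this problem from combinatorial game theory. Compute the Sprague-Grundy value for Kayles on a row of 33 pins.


Kayles: a move removes 1 or 2 adjacent pins from a contiguous row.
Removing pins from a row of k leaves two independent rows (a, b) with a + b = k - 1 (one pin) or a + b = k - 2 (two pins); an end removal gives a = 0.
By Sprague-Grundy, G(k) = mex{ G(a) XOR G(b) } over all these splits. G(0) = 0.
G(1): splits (0,0):0^0=0 -> mex({0}) = 1
G(2): splits (0,1):0^1=1 (0,0):0^0=0 -> mex({0, 1}) = 2
G(3): splits (0,2):0^2=2 (1,1):1^1=0 (0,1):0^1=1 -> mex({0, 1, 2}) = 3
G(4): splits (0,3):0^3=3 (1,2):1^2=3 (0,2):0^2=2 (1,1):1^1=0 -> mex({0, 2, 3}) = 1
G(5): splits (0,4):0^1=1 (1,3):1^3=2 (2,2):2^2=0 (0,3):0^3=3 (1,2):1^2=3 -> mex({0, 1, 2, 3}) = 4
G(6) = mex({0, 1, 2, 4}) = 3
G(7) = mex({0, 1, 3, 4, 5}) = 2
G(8) = mex({0, 2, 3, 5, 6}) = 1
G(9) = mex({0, 1, 2, 3, 6, 7}) = 4
G(10) = mex({0, 1, 3, 4, 5, 7}) = 2
G(11) = mex({0, 1, 2, 3, 4, 5}) = 6
G(12) = mex({0, 1, 2, 3, 5, 6, 7}) = 4
G(13) = mex({0, 2, 3, 4, 6, 7}) = 1
G(14) = mex({0, 1, 4, 5, 6, 7}) = 2
G(15) = mex({0, 1, 2, 3, 4, 5, 6}) = 7
G(16) = mex({0, 2, 3, 5, 6, 7}) = 1
G(17) = mex({0, 1, 2, 3, 5, 6, 7}) = 4
G(18) = mex({0, 1, 2, 4, 5, 6}) = 3
G(19) = mex({0, 1, 3, 4, 5, 7}) = 2
G(20) = mex({0, 2, 3, 4, 5, 6, 7}) = 1
G(21) = mex({0, 1, 2, 3, 5, 6, 7}) = 4
G(22) = mex({0, 1, 2, 3, 4, 5, 7}) = 6
G(23) = mex({0, 1, 2, 3, 4, 5, 6}) = 7
G(24) = mex({0, 1, 2, 3, 5, 6, 7}) = 4
G(25) = mex({0, 2, 3, 4, 6, 7}) = 1
G(26) = mex({0, 1, 3, 4, 5, 6, 7}) = 2
G(27) = mex({0, 1, 2, 3, 4, 5, 6, 7}) = 8
G(28) = mex({0, 1, 2, 3, 4, 6, 7, 8}) = 5
G(29) = mex({0, 1, 2, 3, 5, 6, 7, 8, 9}) = 4
G(30) = mex({0, 1, 2, 3, 4, 5, 6, 9, 10}) = 7
G(31) = mex({0, 1, 3, 4, 5, 7, 10, 11}) = 2
G(32) = mex({0, 2, 3, 4, 5, 6, 7, 9, 11}) = 1
G(33) = mex({0, 1, 2, 3, 4, 5, 6, 7, 9, 12}) = 8
Therefore G(33) = 8.

8


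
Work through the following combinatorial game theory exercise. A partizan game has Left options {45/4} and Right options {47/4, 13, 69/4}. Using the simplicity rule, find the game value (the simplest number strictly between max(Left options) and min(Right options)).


Left options: {45/4}, max = 45/4
Right options: {47/4, 13, 69/4}, min = 47/4
All options are numbers and max(Left) < min(Right), so by the simplicity theorem the value is the simplest (earliest-born) number strictly between 45/4 and 47/4.
No integer lies strictly between 45/4 and 47/4, so the value is the dyadic rational m/2^k in the interval with the smallest k (then m odd); search k = 1, 2, ...:
Denominator 2: 23/2 lies strictly between 45/4 and 47/4 -- found.
The simplest number in the interval is 23/2.
Game value = 23/2

23/2


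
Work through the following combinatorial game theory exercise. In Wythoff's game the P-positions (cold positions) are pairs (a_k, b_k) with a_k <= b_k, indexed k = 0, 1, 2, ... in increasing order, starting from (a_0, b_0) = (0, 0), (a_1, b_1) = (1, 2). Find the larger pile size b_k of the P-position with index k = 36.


By Wythoff's theorem, a_k = floor(k * phi) and b_k = floor(k * phi^2) = a_k + k, where phi = (1 + sqrt(5))/2 is the golden ratio.
phi = (1 + sqrt(5))/2 = 1.618034
phi^2 = phi + 1 = 2.618034
k = 36
k * phi^2 = 36 * 2.618034 = 94.249224
b_36 = floor(k * phi^2) = 94 (check: a_36 + k = 58 + 36 = 94)

94


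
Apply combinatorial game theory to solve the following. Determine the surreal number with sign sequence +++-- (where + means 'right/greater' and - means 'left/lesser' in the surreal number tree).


Sign expansion: +++--
Rule: track bounds (lo, hi), initially (-inf, +inf). On '+', the current value becomes lo and we move to the simplest number in (value, hi): value + 1 if hi = +inf, otherwise the midpoint (value + hi)/2. On '-', the current value becomes hi and we move to value - 1 if lo = -inf, otherwise the midpoint (lo + value)/2.
Start at 0.
Step 1: sign = +, move right. Bounds: (0, +inf). Value = 1
Step 2: sign = +, move right. Bounds: (1, +inf). Value = 2
Step 3: sign = +, move right. Bounds: (2, +inf). Value = 3
Step 4: sign = -, move left. Bounds: (2, 3). Value = 5/2
Step 5: sign = -, move left. Bounds: (2, 5/2). Value = 9/4
The surreal number with sign expansion +++-- is 9/4.

9/4


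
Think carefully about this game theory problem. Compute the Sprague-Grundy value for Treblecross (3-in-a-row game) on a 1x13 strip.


Treblecross: place X on empty cells; 3-in-a-row wins.
Playing within two cells of an existing X lets the opponent win at once, so sensible play treats the cells i-2..i+2 around each X as dead. The player left with no safe cell loses, so this is a normal-play take-away game on strips of safe cells.
Placing X at cell i (0-indexed) of a strip of k safe cells leaves independent strips of sizes max(0, i-2) and max(0, k-i-3). Hence G(k) = mex{ G(max(0,i-2)) XOR G(max(0,k-i-3)) : 0 <= i < k }, with G(0) = 0.
G(1): splits (0,0):0^0=0 -> mex({0}) = 1
G(2): splits (0,0):0^0=0 -> mex({0}) = 1
G(3): splits (0,0):0^0=0 -> mex({0}) = 1
G(4): splits (0,1):0^1=1 (0,0):0^0=0 -> mex({0, 1}) = 2
G(5): splits (0,2):0^1=1 (0,1):0^1=1 (0,0):0^0=0 -> mex({0, 1}) = 2
G(6) = mex({1}) = 0
G(7) = mex({0, 1, 2}) = 3
G(8) = mex({0, 1, 2}) = 3
G(9) = mex({0, 2}) = 1
G(10) = mex({0, 2, 3}) = 1
G(11) = mex({0, 3}) = 1
G(12) = mex({1, 3}) = 0
G(13) = mex({0, 1, 2, 3}) = 4
Therefore G(13) = 4.

4


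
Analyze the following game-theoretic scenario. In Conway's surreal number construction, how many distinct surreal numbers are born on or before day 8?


Day 0: {|} = 0 is born. Count = 1.
Day n: the number of surreal numbers born by day n is 2^(n+1) - 1.
By day 0: 2^1 - 1 = 1
By day 1: 2^2 - 1 = 3
By day 2: 2^3 - 1 = 7
By day 3: 2^4 - 1 = 15
By day 4: 2^5 - 1 = 31
By day 5: 2^6 - 1 = 63
By day 6: 2^7 - 1 = 127
By day 7: 2^8 - 1 = 255
By day 8: 2^9 - 1 = 511
By day 8: 511 surreal numbers.

511


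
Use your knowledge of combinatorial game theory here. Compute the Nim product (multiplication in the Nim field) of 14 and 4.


Nim multiplication is bilinear over XOR: (u XOR v) * w = (u*w) XOR (v*w).
So we split each operand into its bit components and XOR the pairwise Nim products.
14 = 2 + 4 + 8 (as XOR of powers of 2).
4 = 4 (as XOR of powers of 2).
Using the standard Nim-product table on single bits:
  2*2 = 3,   2*4 = 8,   2*8 = 12,
  4*4 = 6,   4*8 = 11,  8*8 = 13,
and  1*x = x (identity), k*l = l*k (commutative).
Pairwise Nim products:
  2 * 4 = 8
  4 * 4 = 6
  8 * 4 = 11
XOR them: 8 XOR 6 XOR 11 = 5.
Result: 14 * 4 = 5 (in Nim).

5


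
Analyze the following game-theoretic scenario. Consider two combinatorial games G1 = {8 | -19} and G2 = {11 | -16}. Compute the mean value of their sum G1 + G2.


G1 = {8 | -19}, G2 = {11 | -16}
Each is a switch {a | b} with numbers a > b; its mean value is (a + b)/2, and mean value is additive over game sums: m(G1 + G2) = m(G1) + m(G2).
Mean of G1 = (8 + (-19))/2 = -11/2 = -11/2
Mean of G2 = (11 + (-16))/2 = -5/2 = -5/2
Mean of G1 + G2 = -11/2 + -5/2 = -8

-8


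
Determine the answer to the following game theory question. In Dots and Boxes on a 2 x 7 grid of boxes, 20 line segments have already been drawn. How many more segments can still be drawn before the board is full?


Grid: 2 x 7 boxes, i.e. 3 rows and 8 columns of dots.
Horizontal edges: (rows + 1) * cols = 3 * 7 = 21
Vertical edges: rows * (cols + 1) = 2 * 8 = 16
Total edges: 21 + 16 = 37
Edges drawn: 20
Remaining: 37 - 20 = 17

17


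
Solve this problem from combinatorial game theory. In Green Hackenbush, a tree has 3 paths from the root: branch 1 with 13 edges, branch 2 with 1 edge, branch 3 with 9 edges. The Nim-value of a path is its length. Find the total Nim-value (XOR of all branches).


The tree has 3 branches from the ground vertex.
In Green Hackenbush, the Nim-value of a simple path of length k is k.
Branch 1: length 13, Nim-value = 13
Branch 2: length 1, Nim-value = 1
Branch 3: length 9, Nim-value = 9
Total Nim-value = XOR of all branch values:
0 XOR 13 = 13
13 XOR 1 = 12
12 XOR 9 = 5
Nim-value of the tree = 5

5


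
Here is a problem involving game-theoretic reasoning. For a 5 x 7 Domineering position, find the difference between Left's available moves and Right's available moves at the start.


Board is 5 x 7 (rows x cols).
Left (vertical) placements: (rows-1) * cols = 4 * 7 = 28
Right (horizontal) placements: rows * (cols-1) = 5 * 6 = 30
Advantage = Left - Right = 28 - 30 = -2

-2


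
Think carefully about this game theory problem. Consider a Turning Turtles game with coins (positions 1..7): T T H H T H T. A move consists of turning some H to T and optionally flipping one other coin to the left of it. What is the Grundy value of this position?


Coins: T T H H T H T
Key fact: a single head at position k behaves exactly like a Nim heap of size k (turning it to T and optionally flipping a coin at j < k corresponds to moving the heap from k to j, or to 0), and heads combine as a disjunctive sum (two heads at the same place would cancel, matching j XOR j = 0). So the Nim-value is the XOR of the 1-indexed positions of the heads.
Face-up positions (1-indexed): [3, 4, 6]
XOR 0 with 3: 0 XOR 3 = 3
XOR 3 with 4: 3 XOR 4 = 7
XOR 7 with 6: 7 XOR 6 = 1
Nim-value = 1

1


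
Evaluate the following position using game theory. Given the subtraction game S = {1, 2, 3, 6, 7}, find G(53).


The subtraction set is S = {1, 2, 3, 6, 7}.
G(k) = mex{ G(k - s) : s in S, s <= k }. We compute iteratively: G(0) = 0.
G(1) = mex({0}) = 1
G(2) = mex({0, 1}) = 2
G(3) = mex({0, 1, 2}) = 3
G(4) = mex({1, 2, 3}) = 0
G(5) = mex({0, 2, 3}) = 1
G(6) = mex({0, 1, 3}) = 2
G(7) = mex({0, 1, 2}) = 3
G(8) = mex({1, 2, 3}) = 0
G(9) = mex({0, 2, 3}) = 1
G(10) = mex({0, 1, 3}) = 2
Observe that G(4)..G(10) = 0, 1, 2, 3, 0, 1, 2 repeats G(0)..G(6) = 0, 1, 2, 3, 0, 1, 2.
For k >= max(S) = 7, G(k) is determined by the previous 7 values G(k-7)..G(k-1); a window of 7 consecutive values has recurred shifted by 4, so by induction G(k + 4) = G(k) for all k >= 0: the sequence is periodic from the start with period 4.
One period: G(0..3) = 0, 1, 2, 3.
53 mod 4 = 1, so G(53) = G(1) = 1.

1


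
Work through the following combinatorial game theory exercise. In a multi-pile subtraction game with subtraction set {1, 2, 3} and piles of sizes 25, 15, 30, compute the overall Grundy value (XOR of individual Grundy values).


Subtraction set: {1, 2, 3}
For this subtraction set, G(n) = n mod 4 (period = max + 1 = 4).
Pile 1 (size 25): G(25) = 25 mod 4 = 1
Pile 2 (size 15): G(15) = 15 mod 4 = 3
Pile 3 (size 30): G(30) = 30 mod 4 = 2
Total Grundy value = XOR of all: 1 XOR 3 XOR 2 = 0

0


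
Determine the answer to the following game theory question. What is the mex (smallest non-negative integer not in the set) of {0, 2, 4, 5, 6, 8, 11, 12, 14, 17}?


Set = {0, 2, 4, 5, 6, 8, 11, 12, 14, 17}
0 is in the set.
1 is NOT in the set. This is the mex.
mex = 1

1


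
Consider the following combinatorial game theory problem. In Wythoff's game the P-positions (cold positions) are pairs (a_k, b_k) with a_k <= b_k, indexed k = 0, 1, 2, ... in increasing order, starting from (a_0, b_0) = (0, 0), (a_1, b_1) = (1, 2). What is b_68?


By Wythoff's theorem, a_k = floor(k * phi) and b_k = floor(k * phi^2) = a_k + k, where phi = (1 + sqrt(5))/2 is the golden ratio.
phi = (1 + sqrt(5))/2 = 1.618034
phi^2 = phi + 1 = 2.618034
k = 68
k * phi^2 = 68 * 2.618034 = 178.026311
b_68 = floor(k * phi^2) = 178 (check: a_68 + k = 110 + 68 = 178)

178


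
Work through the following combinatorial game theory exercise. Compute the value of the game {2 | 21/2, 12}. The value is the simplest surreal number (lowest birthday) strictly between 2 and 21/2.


Left options: {2}, max = 2
Right options: {21/2, 12}, min = 21/2
All options are numbers and max(Left) < min(Right), so by the simplicity theorem the value is the simplest (earliest-born) number strictly between 2 and 21/2.
Integers 3 through 10 all lie strictly between 2 and 21/2.
Among integers, the simplest (lowest birthday = smallest |n|; 0 is born on day 0, +-n on day n) is 3.
No non-integer in the interval can be simpler: if x is a non-integer in the interval, then floor(x) or ceil(x) also lies in the interval (the interval contains an integer), and both are proper prefixes of x's sign expansion, i.e. born earlier. So the game value is 3.
Game value = 3

3


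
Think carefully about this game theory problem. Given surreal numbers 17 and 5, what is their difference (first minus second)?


x = 17, y = 5
x - y = 17 - 5 = 12

12


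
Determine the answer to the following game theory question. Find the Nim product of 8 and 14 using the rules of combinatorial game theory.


Nim multiplication is bilinear over XOR: (u XOR v) * w = (u*w) XOR (v*w).
So we split each operand into its bit components and XOR the pairwise Nim products.
8 = 8 (as XOR of powers of 2).
14 = 2 + 4 + 8 (as XOR of powers of 2).
Using the standard Nim-product table on single bits:
  2*2 = 3,   2*4 = 8,   2*8 = 12,
  4*4 = 6,   4*8 = 11,  8*8 = 13,
and  1*x = x (identity), k*l = l*k (commutative).
Pairwise Nim products:
  8 * 2 = 12
  8 * 4 = 11
  8 * 8 = 13
XOR them: 12 XOR 11 XOR 13 = 10.
Result: 8 * 14 = 10 (in Nim).

10


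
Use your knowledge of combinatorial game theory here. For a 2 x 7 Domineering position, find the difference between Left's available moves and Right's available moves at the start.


Board is 2 x 7 (rows x cols).
Left (vertical) placements: (rows-1) * cols = 1 * 7 = 7
Right (horizontal) placements: rows * (cols-1) = 2 * 6 = 12
Advantage = Left - Right = 7 - 12 = -5

-5


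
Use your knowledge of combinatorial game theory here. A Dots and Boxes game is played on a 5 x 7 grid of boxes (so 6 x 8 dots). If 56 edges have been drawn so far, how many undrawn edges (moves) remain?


Grid: 5 x 7 boxes, i.e. 6 rows and 8 columns of dots.
Horizontal edges: (rows + 1) * cols = 6 * 7 = 42
Vertical edges: rows * (cols + 1) = 5 * 8 = 40
Total edges: 42 + 40 = 82
Edges drawn: 56
Remaining: 82 - 56 = 26

26


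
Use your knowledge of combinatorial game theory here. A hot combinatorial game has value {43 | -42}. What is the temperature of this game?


The game is {43 | -42}, a switch {a | b} with numbers a > b.
Cooling {a | b} by t gives {a - t | b + t}, which stops being hot when a - t = b + t, i.e. at t = (a - b)/2. So the temperature of a switch is (a - b)/2.
Temperature = (Left option - Right option) / 2
= (43 - (-42)) / 2
= 85 / 2
= 85/2

85/2


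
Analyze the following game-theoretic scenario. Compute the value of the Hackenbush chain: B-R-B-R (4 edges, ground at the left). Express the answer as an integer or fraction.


Edges (from ground): B-R-B-R
By Berlekamp's sign-expansion rule, a Blue-Red Hackenbush stalk has the value of the surreal number whose sign sequence is the edge sequence with B -> + and R -> -.
Sign sequence: +-+-
Trace the sign expansion in the surreal number tree, starting from 0:
Edge 1: B (sign +) -> bounds (0, +inf), value = 1
Edge 2: R (sign -) -> bounds (0, 1), value = 1/2
Edge 3: B (sign +) -> bounds (1/2, 1), value = 3/4
Edge 4: R (sign -) -> bounds (1/2, 3/4), value = 5/8
Game value = 5/8

5/8


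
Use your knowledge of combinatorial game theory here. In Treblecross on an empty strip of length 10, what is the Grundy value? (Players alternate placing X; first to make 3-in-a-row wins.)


Treblecross: place X on empty cells; 3-in-a-row wins.
Playing within two cells of an existing X lets the opponent win at once, so sensible play treats the cells i-2..i+2 around each X as dead. The player left with no safe cell loses, so this is a normal-play take-away game on strips of safe cells.
Placing X at cell i (0-indexed) of a strip of k safe cells leaves independent strips of sizes max(0, i-2) and max(0, k-i-3). Hence G(k) = mex{ G(max(0,i-2)) XOR G(max(0,k-i-3)) : 0 <= i < k }, with G(0) = 0.
G(1): splits (0,0):0^0=0 -> mex({0}) = 1
G(2): splits (0,0):0^0=0 -> mex({0}) = 1
G(3): splits (0,0):0^0=0 -> mex({0}) = 1
G(4): splits (0,1):0^1=1 (0,0):0^0=0 -> mex({0, 1}) = 2
G(5): splits (0,2):0^1=1 (0,1):0^1=1 (0,0):0^0=0 -> mex({0, 1}) = 2
G(6) = mex({1}) = 0
G(7) = mex({0, 1, 2}) = 3
G(8) = mex({0, 1, 2}) = 3
G(9) = mex({0, 2}) = 1
G(10) = mex({0, 2, 3}) = 1
Therefore G(10) = 1.

1


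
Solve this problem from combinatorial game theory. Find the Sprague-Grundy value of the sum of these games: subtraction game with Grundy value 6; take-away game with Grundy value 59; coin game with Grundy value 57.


By the Sprague-Grundy theorem, the Grundy value of a sum of games is the XOR of individual Grundy values.
subtraction game: Grundy value = 6. Running XOR: 0 XOR 6 = 6
take-away game: Grundy value = 59. Running XOR: 6 XOR 59 = 61
coin game: Grundy value = 57. Running XOR: 61 XOR 57 = 4
The combined Grundy value is 4.

4


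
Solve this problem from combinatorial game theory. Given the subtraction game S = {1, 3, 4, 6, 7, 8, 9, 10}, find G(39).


The subtraction set is S = {1, 3, 4, 6, 7, 8, 9, 10}.
G(k) = mex{ G(k - s) : s in S, s <= k }. We compute iteratively: G(0) = 0.
G(1) = mex({0}) = 1
G(2) = mex({1}) = 0
G(3) = mex({0}) = 1
G(4) = mex({0, 1}) = 2
G(5) = mex({0, 1, 2}) = 3
G(6) = mex({0, 1, 3}) = 2
G(7) = mex({0, 1, 2}) = 3
G(8) = mex({0, 1, 2, 3}) = 4
G(9) = mex({0, 1, 2, 3, 4}) = 5
G(10) = mex({0, 1, 2, 3, 5}) = 4
G(11) = mex({0, 1, 2, 3, 4}) = 5
G(12) = mex({0, 1, 2, 3, 4, 5}) = 6
G(13) = mex({1, 2, 3, 4, 5, 6}) = 0
G(14) = mex({0, 2, 3, 4, 5}) = 1
G(15) = mex({1, 2, 3, 4, 5, 6}) = 0
G(16) = mex({0, 2, 3, 4, 5, 6}) = 1
G(17) = mex({0, 1, 3, 4, 5}) = 2
G(18) = mex({0, 1, 2, 4, 5, 6}) = 3
G(19) = mex({0, 1, 3, 4, 5, 6}) = 2
G(20) = mex({0, 1, 2, 4, 5, 6}) = 3
G(21) = mex({0, 1, 2, 3, 5, 6}) = 4
G(22) = mex({0, 1, 2, 3, 4, 6}) = 5
Observe that G(13)..G(22) = 0, 1, 0, 1, 2, 3, 2, 3, 4, 5 repeats G(0)..G(9) = 0, 1, 0, 1, 2, 3, 2, 3, 4, 5.
For k >= max(S) = 10, G(k) is determined by the previous 10 values G(k-10)..G(k-1); a window of 10 consecutive values has recurred shifted by 13, so by induction G(k + 13) = G(k) for all k >= 0: the sequence is periodic from the start with period 13.
One period: G(0..12) = 0, 1, 0, 1, 2, 3, 2, 3, 4, 5, 4, 5, 6.
39 mod 13 = 0, so G(39) = G(0) = 0.

0


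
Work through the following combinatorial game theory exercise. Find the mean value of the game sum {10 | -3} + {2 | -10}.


G1 = {10 | -3}, G2 = {2 | -10}
Each is a switch {a | b} with numbers a > b; its mean value is (a + b)/2, and mean value is additive over game sums: m(G1 + G2) = m(G1) + m(G2).
Mean of G1 = (10 + (-3))/2 = 7/2 = 7/2
Mean of G2 = (2 + (-10))/2 = -8/2 = -4
Mean of G1 + G2 = 7/2 + -4 = -1/2

-1/2


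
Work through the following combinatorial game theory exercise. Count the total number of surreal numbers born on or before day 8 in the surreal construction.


Day 0: {|} = 0 is born. Count = 1.
Day n: the number of surreal numbers born by day n is 2^(n+1) - 1.
By day 0: 2^1 - 1 = 1
By day 1: 2^2 - 1 = 3
By day 2: 2^3 - 1 = 7
By day 3: 2^4 - 1 = 15
By day 4: 2^5 - 1 = 31
By day 5: 2^6 - 1 = 63
By day 6: 2^7 - 1 = 127
By day 7: 2^8 - 1 = 255
By day 8: 2^9 - 1 = 511
By day 8: 511 surreal numbers.

511


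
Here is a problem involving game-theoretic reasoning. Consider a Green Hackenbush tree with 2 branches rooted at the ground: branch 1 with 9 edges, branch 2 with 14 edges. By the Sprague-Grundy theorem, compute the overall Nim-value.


The tree has 2 branches from the ground vertex.
In Green Hackenbush, the Nim-value of a simple path of length k is k.
Branch 1: length 9, Nim-value = 9
Branch 2: length 14, Nim-value = 14
Total Nim-value = XOR of all branch values:
0 XOR 9 = 9
9 XOR 14 = 7
Nim-value of the tree = 7

7


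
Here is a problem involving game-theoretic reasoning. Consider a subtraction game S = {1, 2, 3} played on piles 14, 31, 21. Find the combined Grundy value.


Subtraction set: {1, 2, 3}
For this subtraction set, G(n) = n mod 4 (period = max + 1 = 4).
Pile 1 (size 14): G(14) = 14 mod 4 = 2
Pile 2 (size 31): G(31) = 31 mod 4 = 3
Pile 3 (size 21): G(21) = 21 mod 4 = 1
Total Grundy value = XOR of all: 2 XOR 3 XOR 1 = 0

0


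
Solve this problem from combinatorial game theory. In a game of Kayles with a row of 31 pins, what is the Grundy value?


Kayles: a move removes 1 or 2 adjacent pins from a contiguous row.
Removing pins from a row of k leaves two independent rows (a, b) with a + b = k - 1 (one pin) or a + b = k - 2 (two pins); an end removal gives a = 0.
By Sprague-Grundy, G(k) = mex{ G(a) XOR G(b) } over all these splits. G(0) = 0.
G(1): splits (0,0):0^0=0 -> mex({0}) = 1
G(2): splits (0,1):0^1=1 (0,0):0^0=0 -> mex({0, 1}) = 2
G(3): splits (0,2):0^2=2 (1,1):1^1=0 (0,1):0^1=1 -> mex({0, 1, 2}) = 3
G(4): splits (0,3):0^3=3 (1,2):1^2=3 (0,2):0^2=2 (1,1):1^1=0 -> mex({0, 2, 3}) = 1
G(5): splits (0,4):0^1=1 (1,3):1^3=2 (2,2):2^2=0 (0,3):0^3=3 (1,2):1^2=3 -> mex({0, 1, 2, 3}) = 4
G(6) = mex({0, 1, 2, 4}) = 3
G(7) = mex({0, 1, 3, 4, 5}) = 2
G(8) = mex({0, 2, 3, 5, 6}) = 1
G(9) = mex({0, 1, 2, 3, 6, 7}) = 4
G(10) = mex({0, 1, 3, 4, 5, 7}) = 2
G(11) = mex({0, 1, 2, 3, 4, 5}) = 6
G(12) = mex({0, 1, 2, 3, 5, 6, 7}) = 4
G(13) = mex({0, 2, 3, 4, 6, 7}) = 1
G(14) = mex({0, 1, 4, 5, 6, 7}) = 2
G(15) = mex({0, 1, 2, 3, 4, 5, 6}) = 7
G(16) = mex({0, 2, 3, 5, 6, 7}) = 1
G(17) = mex({0, 1, 2, 3, 5, 6, 7}) = 4
G(18) = mex({0, 1, 2, 4, 5, 6}) = 3
G(19) = mex({0, 1, 3, 4, 5, 7}) = 2
G(20) = mex({0, 2, 3, 4, 5, 6, 7}) = 1
G(21) = mex({0, 1, 2, 3, 5, 6, 7}) = 4
G(22) = mex({0, 1, 2, 3, 4, 5, 7}) = 6
G(23) = mex({0, 1, 2, 3, 4, 5, 6}) = 7
G(24) = mex({0, 1, 2, 3, 5, 6, 7}) = 4
G(25) = mex({0, 2, 3, 4, 6, 7}) = 1
G(26) = mex({0, 1, 3, 4, 5, 6, 7}) = 2
G(27) = mex({0, 1, 2, 3, 4, 5, 6, 7}) = 8
G(28) = mex({0, 1, 2, 3, 4, 6, 7, 8}) = 5
G(29) = mex({0, 1, 2, 3, 5, 6, 7, 8, 9}) = 4
G(30) = mex({0, 1, 2, 3, 4, 5, 6, 9, 10}) = 7
G(31) = mex({0, 1, 3, 4, 5, 7, 10, 11}) = 2
Therefore G(31) = 2.

2


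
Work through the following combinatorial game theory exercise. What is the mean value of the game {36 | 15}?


Game = {36 | 15}, a switch {a | b} with numbers a > b.
Its thermograph has left wall a - t and right wall b + t, which meet at t = (a - b)/2, where both equal (a + b)/2. So the mast (mean value) is at (a + b)/2.
Mean = (36 + (15))/2 = 51/2 = 51/2

51/2


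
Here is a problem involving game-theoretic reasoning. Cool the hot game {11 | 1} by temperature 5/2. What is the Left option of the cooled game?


Original game: {11 | 1} (a switch {a | b} with a > b).
Cooling by t (for t below the temperature (a - b)/2 = 5) taxes each move by t: {a | b} cooled by t is {a - t | b + t}.
Cooling amount: t = 5/2
Cooled Left option: 11 - 5/2 = 17/2
Cooled Right option: 1 + 5/2 = 7/2
Cooled game: {17/2 | 7/2}
Left option = 17/2

17/2


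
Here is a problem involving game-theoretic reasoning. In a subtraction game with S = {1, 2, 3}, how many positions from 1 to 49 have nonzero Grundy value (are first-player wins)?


Subtraction set S = {1, 2, 3}, so G(n) = n mod 4.
G(n) = 0 when n is a multiple of 4.
Multiples of 4 in [1, 49]: 12
N-positions (nonzero Grundy) = 49 - 12 = 37

37


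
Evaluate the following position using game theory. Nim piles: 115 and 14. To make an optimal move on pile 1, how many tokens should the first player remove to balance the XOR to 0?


Piles: 115 and 14
Current XOR: 115 XOR 14 = 125 (non-zero, so this is an N-position).
To make the XOR zero, we need to find a move that balances the piles.
For pile 1 (size 115): target = 115 XOR 125 = 14
We reduce pile 1 from 115 to 14.
Tokens removed: 115 - 14 = 101
Verification: 14 XOR 14 = 0

101


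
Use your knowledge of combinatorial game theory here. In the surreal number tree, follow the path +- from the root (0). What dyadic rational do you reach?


Sign expansion: +-
Rule: track bounds (lo, hi), initially (-inf, +inf). On '+', the current value becomes lo and we move to the simplest number in (value, hi): value + 1 if hi = +inf, otherwise the midpoint (value + hi)/2. On '-', the current value becomes hi and we move to value - 1 if lo = -inf, otherwise the midpoint (lo + value)/2.
Start at 0.
Step 1: sign = +, move right. Bounds: (0, +inf). Value = 1
Step 2: sign = -, move left. Bounds: (0, 1). Value = 1/2
The surreal number with sign expansion +- is 1/2.

1/2


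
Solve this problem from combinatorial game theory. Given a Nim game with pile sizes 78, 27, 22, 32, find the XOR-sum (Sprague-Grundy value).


We need the XOR (exclusive or) of all pile sizes.
After XOR-ing pile 1 (size 78): 0 XOR 78 = 78
After XOR-ing pile 2 (size 27): 78 XOR 27 = 85
After XOR-ing pile 3 (size 22): 85 XOR 22 = 67
After XOR-ing pile 4 (size 32): 67 XOR 32 = 99
The Nim-value of this position is 99.

99


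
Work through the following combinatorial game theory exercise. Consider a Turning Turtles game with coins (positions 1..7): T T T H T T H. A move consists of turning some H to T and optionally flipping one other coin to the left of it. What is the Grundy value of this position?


Coins: T T T H T T H
Key fact: a single head at position k behaves exactly like a Nim heap of size k (turning it to T and optionally flipping a coin at j < k corresponds to moving the heap from k to j, or to 0), and heads combine as a disjunctive sum (two heads at the same place would cancel, matching j XOR j = 0). So the Nim-value is the XOR of the 1-indexed positions of the heads.
Face-up positions (1-indexed): [4, 7]
XOR 0 with 4: 0 XOR 4 = 4
XOR 4 with 7: 4 XOR 7 = 3
Nim-value = 3

3


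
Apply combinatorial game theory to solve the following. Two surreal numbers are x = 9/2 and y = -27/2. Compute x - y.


x = 9/2, y = -27/2
Converting to common denominator: 2
x = 9/2, y = -27/2
x - y = 9/2 - -27/2 = 18

18


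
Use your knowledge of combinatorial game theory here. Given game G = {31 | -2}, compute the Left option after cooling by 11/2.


Original game: {31 | -2} (a switch {a | b} with a > b).
Cooling by t (for t below the temperature (a - b)/2 = 33/2) taxes each move by t: {a | b} cooled by t is {a - t | b + t}.
Cooling amount: t = 11/2
Cooled Left option: 31 - 11/2 = 51/2
Cooled Right option: -2 + 11/2 = 7/2
Cooled game: {51/2 | 7/2}
Left option = 51/2

51/2


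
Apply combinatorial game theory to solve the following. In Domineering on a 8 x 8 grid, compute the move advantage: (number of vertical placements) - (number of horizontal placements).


Board is 8 x 8 (rows x cols).
Left (vertical) placements: (rows-1) * cols = 7 * 8 = 56
Right (horizontal) placements: rows * (cols-1) = 8 * 7 = 56
Advantage = Left - Right = 56 - 56 = 0

0


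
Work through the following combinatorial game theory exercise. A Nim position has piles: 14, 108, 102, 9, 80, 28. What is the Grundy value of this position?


We need the XOR (exclusive or) of all pile sizes.
After XOR-ing pile 1 (size 14): 0 XOR 14 = 14
After XOR-ing pile 2 (size 108): 14 XOR 108 = 98
After XOR-ing pile 3 (size 102): 98 XOR 102 = 4
After XOR-ing pile 4 (size 9): 4 XOR 9 = 13
After XOR-ing pile 5 (size 80): 13 XOR 80 = 93
After XOR-ing pile 6 (size 28): 93 XOR 28 = 65
The Nim-value of this position is 65.

65


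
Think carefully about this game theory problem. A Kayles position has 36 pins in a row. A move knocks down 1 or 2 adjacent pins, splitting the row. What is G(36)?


Kayles: a move removes 1 or 2 adjacent pins from a contiguous row.
Removing pins from a row of k leaves two independent rows (a, b) with a + b = k - 1 (one pin) or a + b = k - 2 (two pins); an end removal gives a = 0.
By Sprague-Grundy, G(k) = mex{ G(a) XOR G(b) } over all these splits. G(0) = 0.
G(1): splits (0,0):0^0=0 -> mex({0}) = 1
G(2): splits (0,1):0^1=1 (0,0):0^0=0 -> mex({0, 1}) = 2
G(3): splits (0,2):0^2=2 (1,1):1^1=0 (0,1):0^1=1 -> mex({0, 1, 2}) = 3
G(4): splits (0,3):0^3=3 (1,2):1^2=3 (0,2):0^2=2 (1,1):1^1=0 -> mex({0, 2, 3}) = 1
G(5): splits (0,4):0^1=1 (1,3):1^3=2 (2,2):2^2=0 (0,3):0^3=3 (1,2):1^2=3 -> mex({0, 1, 2, 3}) = 4
G(6) = mex({0, 1, 2, 4}) = 3
G(7) = mex({0, 1, 3, 4, 5}) = 2
G(8) = mex({0, 2, 3, 5, 6}) = 1
G(9) = mex({0, 1, 2, 3, 6, 7}) = 4
G(10) = mex({0, 1, 3, 4, 5, 7}) = 2
G(11) = mex({0, 1, 2, 3, 4, 5}) = 6
G(12) = mex({0, 1, 2, 3, 5, 6, 7}) = 4
G(13) = mex({0, 2, 3, 4, 6, 7}) = 1
G(14) = mex({0, 1, 4, 5, 6, 7}) = 2
G(15) = mex({0, 1, 2, 3, 4, 5, 6}) = 7
G(16) = mex({0, 2, 3, 5, 6, 7}) = 1
G(17) = mex({0, 1, 2, 3, 5, 6, 7}) = 4
G(18) = mex({0, 1, 2, 4, 5, 6}) = 3
G(19) = mex({0, 1, 3, 4, 5, 7}) = 2
G(20) = mex({0, 2, 3, 4, 5, 6, 7}) = 1
G(21) = mex({0, 1, 2, 3, 5, 6, 7}) = 4
G(22) = mex({0, 1, 2, 3, 4, 5, 7}) = 6
G(23) = mex({0, 1, 2, 3, 4, 5, 6}) = 7
G(24) = mex({0, 1, 2, 3, 5, 6, 7}) = 4
G(25) = mex({0, 2, 3, 4, 6, 7}) = 1
G(26) = mex({0, 1, 3, 4, 5, 6, 7}) = 2
G(27) = mex({0, 1, 2, 3, 4, 5, 6, 7}) = 8
G(28) = mex({0, 1, 2, 3, 4, 6, 7, 8}) = 5
G(29) = mex({0, 1, 2, 3, 5, 6, 7, 8, 9}) = 4
G(30) = mex({0, 1, 2, 3, 4, 5, 6, 9, 10}) = 7
G(31) = mex({0, 1, 3, 4, 5, 7, 10, 11}) = 2
G(32) = mex({0, 2, 3, 4, 5, 6, 7, 9, 11}) = 1
G(33) = mex({0, 1, 2, 3, 4, 5, 6, 7, 9, 12}) = 8
G(34) = mex({0, 1, 2, 3, 4, 5, 7, 8, 11, 12}) = 6
G(35) = mex({0, 1, 2, 3, 4, 5, 6, 8, 9, 10, 11}) = 7
G(36) = mex({0, 1, 2, 3, 5, 6, 7, 9, 10}) = 4
Therefore G(36) = 4.

4


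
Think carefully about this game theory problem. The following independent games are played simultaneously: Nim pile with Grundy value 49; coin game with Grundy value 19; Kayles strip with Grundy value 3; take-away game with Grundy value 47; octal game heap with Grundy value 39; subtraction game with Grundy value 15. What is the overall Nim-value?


By the Sprague-Grundy theorem, the Grundy value of a sum of games is the XOR of individual Grundy values.
Nim pile: Grundy value = 49. Running XOR: 0 XOR 49 = 49
coin game: Grundy value = 19. Running XOR: 49 XOR 19 = 34
Kayles strip: Grundy value = 3. Running XOR: 34 XOR 3 = 33
take-away game: Grundy value = 47. Running XOR: 33 XOR 47 = 14
octal game heap: Grundy value = 39. Running XOR: 14 XOR 39 = 41
subtraction game: Grundy value = 15. Running XOR: 41 XOR 15 = 38
The combined Grundy value is 38.

38


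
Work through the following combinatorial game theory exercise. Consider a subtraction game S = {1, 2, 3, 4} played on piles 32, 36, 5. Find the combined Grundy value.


Subtraction set: {1, 2, 3, 4}
For this subtraction set, G(n) = n mod 5 (period = max + 1 = 5).
Pile 1 (size 32): G(32) = 32 mod 5 = 2
Pile 2 (size 36): G(36) = 36 mod 5 = 1
Pile 3 (size 5): G(5) = 5 mod 5 = 0
Total Grundy value = XOR of all: 2 XOR 1 XOR 0 = 3

3


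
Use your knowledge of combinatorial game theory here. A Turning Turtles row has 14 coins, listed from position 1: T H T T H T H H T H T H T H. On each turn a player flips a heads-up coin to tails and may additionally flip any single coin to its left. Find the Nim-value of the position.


Coins: T H T T H T H H T H T H T H
Key fact: a single head at position k behaves exactly like a Nim heap of size k (turning it to T and optionally flipping a coin at j < k corresponds to moving the heap from k to j, or to 0), and heads combine as a disjunctive sum (two heads at the same place would cancel, matching j XOR j = 0). So the Nim-value is the XOR of the 1-indexed positions of the heads.
Face-up positions (1-indexed): [2, 5, 7, 8, 10, 12, 14]
XOR 0 with 2: 0 XOR 2 = 2
XOR 2 with 5: 2 XOR 5 = 7
XOR 7 with 7: 7 XOR 7 = 0
XOR 0 with 8: 0 XOR 8 = 8
XOR 8 with 10: 8 XOR 10 = 2
XOR 2 with 12: 2 XOR 12 = 14
XOR 14 with 14: 14 XOR 14 = 0
Nim-value = 0

0


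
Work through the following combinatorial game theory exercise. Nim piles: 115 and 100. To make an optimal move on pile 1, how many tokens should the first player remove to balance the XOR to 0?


Piles: 115 and 100
Current XOR: 115 XOR 100 = 23 (non-zero, so this is an N-position).
To make the XOR zero, we need to find a move that balances the piles.
For pile 1 (size 115): target = 115 XOR 23 = 100
We reduce pile 1 from 115 to 100.
Tokens removed: 115 - 100 = 15
Verification: 100 XOR 100 = 0

15


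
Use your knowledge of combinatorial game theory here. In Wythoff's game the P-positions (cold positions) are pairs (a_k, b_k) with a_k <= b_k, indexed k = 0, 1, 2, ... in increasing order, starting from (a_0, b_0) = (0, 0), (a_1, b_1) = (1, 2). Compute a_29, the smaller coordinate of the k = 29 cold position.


By Wythoff's theorem, a_k = floor(k * phi) and b_k = floor(k * phi^2) = a_k + k, where phi = (1 + sqrt(5))/2 is the golden ratio.
phi = (1 + sqrt(5))/2 = 1.618034
k = 29
k * phi = 29 * 1.618034 = 46.922986
a_29 = floor(k * phi) = 46

46


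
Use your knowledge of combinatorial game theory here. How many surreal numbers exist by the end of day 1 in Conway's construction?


Day 0: {|} = 0 is born. Count = 1.
Day n: the number of surreal numbers born by day n is 2^(n+1) - 1.
By day 0: 2^1 - 1 = 1
By day 1: 2^2 - 1 = 3
By day 1: 3 surreal numbers.

3


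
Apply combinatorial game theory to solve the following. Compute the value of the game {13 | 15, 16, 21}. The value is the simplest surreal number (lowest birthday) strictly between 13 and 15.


Left options: {13}, max = 13
Right options: {15, 16, 21}, min = 15
All options are numbers and max(Left) < min(Right), so by the simplicity theorem the value is the simplest (earliest-born) number strictly between 13 and 15.
The only integer strictly between 13 and 15 is 14.
No non-integer in the interval can be simpler: if x is a non-integer in the interval, then floor(x) or ceil(x) also lies in the interval (the interval contains an integer), and both are proper prefixes of x's sign expansion, i.e. born earlier. So the game value is 14.
Game value = 14

14


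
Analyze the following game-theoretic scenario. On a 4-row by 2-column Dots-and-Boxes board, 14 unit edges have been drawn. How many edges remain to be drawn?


Grid: 4 x 2 boxes, i.e. 5 rows and 3 columns of dots.
Horizontal edges: (rows + 1) * cols = 5 * 2 = 10
Vertical edges: rows * (cols + 1) = 4 * 3 = 12
Total edges: 10 + 12 = 22
Edges drawn: 14
Remaining: 22 - 14 = 8

8


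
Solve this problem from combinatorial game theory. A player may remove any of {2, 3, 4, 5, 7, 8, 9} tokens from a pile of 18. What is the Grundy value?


The subtraction set is S = {2, 3, 4, 5, 7, 8, 9}.
G(k) = mex{ G(k - s) : s in S, s <= k }. We compute iteratively: G(0) = 0.
G(1) = mex({}) = 0
G(2) = mex({0}) = 1
G(3) = mex({0}) = 1
G(4) = mex({0, 1}) = 2
G(5) = mex({0, 1}) = 2
G(6) = mex({0, 1, 2}) = 3
G(7) = mex({0, 1, 2}) = 3
G(8) = mex({0, 1, 2, 3}) = 4
G(9) = mex({0, 1, 2, 3}) = 4
G(10) = mex({0, 1, 2, 3, 4}) = 5
G(11) = mex({1, 2, 3, 4}) = 0
G(12) = mex({1, 2, 3, 4, 5}) = 0
G(13) = mex({0, 2, 3, 4, 5}) = 1
G(14) = mex({0, 2, 3, 4, 5}) = 1
G(15) = mex({0, 1, 3, 4, 5}) = 2
G(16) = mex({0, 1, 3, 4}) = 2
G(17) = mex({0, 1, 2, 4, 5}) = 3
G(18) = mex({0, 1, 2, 4, 5}) = 3
Therefore G(18) = 3.

3


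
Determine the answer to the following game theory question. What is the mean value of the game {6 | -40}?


Game = {6 | -40}, a switch {a | b} with numbers a > b.
Its thermograph has left wall a - t and right wall b + t, which meet at t = (a - b)/2, where both equal (a + b)/2. So the mast (mean value) is at (a + b)/2.
Mean = (6 + (-40))/2 = -34/2 = -17

-17


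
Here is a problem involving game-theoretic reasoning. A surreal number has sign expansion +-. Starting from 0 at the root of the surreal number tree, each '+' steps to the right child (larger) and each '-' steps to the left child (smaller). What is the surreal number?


Sign expansion: +-
Rule: track bounds (lo, hi), initially (-inf, +inf). On '+', the current value becomes lo and we move to the simplest number in (value, hi): value + 1 if hi = +inf, otherwise the midpoint (value + hi)/2. On '-', the current value becomes hi and we move to value - 1 if lo = -inf, otherwise the midpoint (lo + value)/2.
Start at 0.
Step 1: sign = +, move right. Bounds: (0, +inf). Value = 1
Step 2: sign = -, move left. Bounds: (0, 1). Value = 1/2
The surreal number with sign expansion +- is 1/2.

1/2


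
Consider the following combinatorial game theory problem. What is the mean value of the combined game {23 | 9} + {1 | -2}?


G1 = {23 | 9}, G2 = {1 | -2}
Each is a switch {a | b} with numbers a > b; its mean value is (a + b)/2, and mean value is additive over game sums: m(G1 + G2) = m(G1) + m(G2).
Mean of G1 = (23 + (9))/2 = 32/2 = 16
Mean of G2 = (1 + (-2))/2 = -1/2 = -1/2
Mean of G1 + G2 = 16 + -1/2 = 31/2

31/2


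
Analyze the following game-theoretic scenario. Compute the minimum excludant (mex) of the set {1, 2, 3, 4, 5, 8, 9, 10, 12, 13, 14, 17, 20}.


Set = {1, 2, 3, 4, 5, 8, 9, 10, 12, 13, 14, 17, 20}
0 is NOT in the set. This is the mex.
mex = 0

0


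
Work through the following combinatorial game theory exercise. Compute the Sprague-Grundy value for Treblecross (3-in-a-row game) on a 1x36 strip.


Treblecross: place X on empty cells; 3-in-a-row wins.
Playing within two cells of an existing X lets the opponent win at once, so sensible play treats the cells i-2..i+2 around each X as dead. The player left with no safe cell loses, so this is a normal-play take-away game on strips of safe cells.
Placing X at cell i (0-indexed) of a strip of k safe cells leaves independent strips of sizes max(0, i-2) and max(0, k-i-3). Hence G(k) = mex{ G(max(0,i-2)) XOR G(max(0,k-i-3)) : 0 <= i < k }, with G(0) = 0.
G(1): splits (0,0):0^0=0 -> mex({0}) = 1
G(2): splits (0,0):0^0=0 -> mex({0}) = 1
G(3): splits (0,0):0^0=0 -> mex({0}) = 1
G(4): splits (0,1):0^1=1 (0,0):0^0=0 -> mex({0, 1}) = 2
G(5): splits (0,2):0^1=1 (0,1):0^1=1 (0,0):0^0=0 -> mex({0, 1}) = 2
G(6) = mex({1}) = 0
G(7) = mex({0, 1, 2}) = 3
G(8) = mex({0, 1, 2}) = 3
G(9) = mex({0, 2}) = 1
G(10) = mex({0, 2, 3}) = 1
G(11) = mex({0, 3}) = 1
G(12) = mex({1, 3}) = 0
G(13) = mex({0, 1, 2, 3}) = 4
G(14) = mex({0, 1, 2}) = 3
G(15) = mex({0, 1, 2}) = 3
G(16) = mex({0, 1, 2, 4}) = 3
G(17) = mex({0, 1, 3, 4}) = 2
G(18) = mex({0, 1, 3, 4}) = 2
G(19) = mex({0, 1, 3, 5}) = 2
G(20) = mex({0, 1, 2, 3, 5}) = 4
G(21) = mex({0, 1, 2, 3, 5}) = 4
G(22) = mex({1, 2, 6}) = 0
G(23) = mex({0, 1, 2, 3, 4, 6}) = 5
G(24) = mex({0, 1, 2, 3, 4}) = 5
G(25) = mex({0, 1, 3, 4, 7}) = 2
G(26) = mex({0, 1, 3, 4, 5, 7}) = 2
G(27) = mex({0, 1, 3, 5}) = 2
G(28) = mex({0, 1, 2, 5}) = 3
G(29) = mex({0, 1, 2, 4, 5, 6}) = 3
G(30) = mex({1, 2, 4, 6}) = 0
G(31) = mex({0, 1, 2, 3, 4, 6}) = 5
G(32) = mex({1, 2, 3, 4, 7}) = 0
G(33) = mex({0, 3, 7}) = 1
G(34) = mex({0, 2, 3, 5, 7}) = 1
G(35) = mex({0, 2, 3, 5, 6}) = 1
G(36) = mex({0, 1, 2, 5, 6}) = 3
Therefore G(36) = 3.

3


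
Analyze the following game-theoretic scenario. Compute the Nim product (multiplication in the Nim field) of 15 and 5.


Nim multiplication is bilinear over XOR: (u XOR v) * w = (u*w) XOR (v*w).
So we split each operand into its bit components and XOR the pairwise Nim products.
15 = 1 + 2 + 4 + 8 (as XOR of powers of 2).
5 = 1 + 4 (as XOR of powers of 2).
Using the standard Nim-product table on single bits:
  2*2 = 3,   2*4 = 8,   2*8 = 12,
  4*4 = 6,   4*8 = 11,  8*8 = 13,
and  1*x = x (identity), k*l = l*k (commutative).
Pairwise Nim products:
  1 * 1 = 1
  1 * 4 = 4
  2 * 1 = 2
  2 * 4 = 8
  4 * 1 = 4
  4 * 4 = 6
  8 * 1 = 8
  8 * 4 = 11
XOR them: 1 XOR 4 XOR 2 XOR 8 XOR 4 XOR 6 XOR 8 XOR 11 = 14.
Result: 15 * 5 = 14 (in Nim).

14


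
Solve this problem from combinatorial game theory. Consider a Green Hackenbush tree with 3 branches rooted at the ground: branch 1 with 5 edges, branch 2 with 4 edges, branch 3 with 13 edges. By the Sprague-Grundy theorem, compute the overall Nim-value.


The tree has 3 branches from the ground vertex.
In Green Hackenbush, the Nim-value of a simple path of length k is k.
Branch 1: length 5, Nim-value = 5
Branch 2: length 4, Nim-value = 4
Branch 3: length 13, Nim-value = 13
Total Nim-value = XOR of all branch values:
0 XOR 5 = 5
5 XOR 4 = 1
1 XOR 13 = 12
Nim-value of the tree = 12

12
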